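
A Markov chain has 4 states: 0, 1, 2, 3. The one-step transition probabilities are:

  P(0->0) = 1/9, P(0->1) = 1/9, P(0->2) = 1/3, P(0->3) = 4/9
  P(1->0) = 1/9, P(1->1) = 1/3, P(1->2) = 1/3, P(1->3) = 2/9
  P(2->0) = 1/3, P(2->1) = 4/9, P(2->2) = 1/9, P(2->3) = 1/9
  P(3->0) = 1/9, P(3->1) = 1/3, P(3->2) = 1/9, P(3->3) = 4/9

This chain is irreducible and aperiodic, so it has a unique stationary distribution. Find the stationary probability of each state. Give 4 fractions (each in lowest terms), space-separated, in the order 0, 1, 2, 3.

The stationary distribution satisfies pi = pi * P, i.e.:
  pi_0 = 1/9*pi_0 + 1/9*pi_1 + 1/3*pi_2 + 1/9*pi_3
  pi_1 = 1/9*pi_0 + 1/3*pi_1 + 4/9*pi_2 + 1/3*pi_3
  pi_2 = 1/3*pi_0 + 1/3*pi_1 + 1/9*pi_2 + 1/9*pi_3
  pi_3 = 4/9*pi_0 + 2/9*pi_1 + 1/9*pi_2 + 4/9*pi_3
with normalization: pi_0 + pi_1 + pi_2 + pi_3 = 1.

Using the first 3 balance equations plus normalization, the linear system A*pi = b is:
  [-8/9, 1/9, 1/3, 1/9] . pi = 0
  [1/9, -2/3, 4/9, 1/3] . pi = 0
  [1/3, 1/3, -8/9, 1/9] . pi = 0
  [1, 1, 1, 1] . pi = 1

Solving yields:
  pi_0 = 109/683
  pi_1 = 220/683
  pi_2 = 149/683
  pi_3 = 205/683

Verification (pi * P):
  109/683*1/9 + 220/683*1/9 + 149/683*1/3 + 205/683*1/9 = 109/683 = pi_0  (ok)
  109/683*1/9 + 220/683*1/3 + 149/683*4/9 + 205/683*1/3 = 220/683 = pi_1  (ok)
  109/683*1/3 + 220/683*1/3 + 149/683*1/9 + 205/683*1/9 = 149/683 = pi_2  (ok)
  109/683*4/9 + 220/683*2/9 + 149/683*1/9 + 205/683*4/9 = 205/683 = pi_3  (ok)

Answer: 109/683 220/683 149/683 205/683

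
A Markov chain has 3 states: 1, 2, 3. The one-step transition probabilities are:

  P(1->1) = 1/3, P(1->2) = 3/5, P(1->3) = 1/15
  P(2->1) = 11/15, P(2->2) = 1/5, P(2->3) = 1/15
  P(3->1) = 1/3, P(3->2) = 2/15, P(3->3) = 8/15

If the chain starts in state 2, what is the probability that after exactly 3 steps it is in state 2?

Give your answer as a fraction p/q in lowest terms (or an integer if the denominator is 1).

Answer: 1211/3375

Derivation:
Computing P^3 by repeated multiplication:
P^1 =
  1: [1/3, 3/5, 1/15]
  2: [11/15, 1/5, 1/15]
  3: [1/3, 2/15, 8/15]
P^2 =
  1: [43/75, 74/225, 22/225]
  2: [31/75, 22/45, 22/225]
  3: [29/75, 67/225, 71/225]
P^3 =
  1: [523/1125, 1427/3375, 379/3375]
  2: [119/225, 1211/3375, 379/3375]
  3: [509/1125, 1126/3375, 722/3375]

(P^3)[2 -> 2] = 1211/3375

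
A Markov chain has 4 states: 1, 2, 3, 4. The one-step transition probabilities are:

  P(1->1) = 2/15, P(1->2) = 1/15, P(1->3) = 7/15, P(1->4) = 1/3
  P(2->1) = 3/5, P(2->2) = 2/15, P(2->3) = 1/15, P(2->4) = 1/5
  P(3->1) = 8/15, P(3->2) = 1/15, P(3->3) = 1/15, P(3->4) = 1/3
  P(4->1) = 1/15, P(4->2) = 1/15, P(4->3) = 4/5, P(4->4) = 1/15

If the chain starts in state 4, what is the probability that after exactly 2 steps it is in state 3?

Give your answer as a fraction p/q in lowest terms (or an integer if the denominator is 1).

Computing P^2 by repeated multiplication:
P^1 =
  1: [2/15, 1/15, 7/15, 1/3]
  2: [3/5, 2/15, 1/15, 1/5]
  3: [8/15, 1/15, 1/15, 1/3]
  4: [1/15, 1/15, 4/5, 1/15]
P^2 =
  1: [74/225, 16/225, 82/225, 53/225]
  2: [47/225, 17/225, 34/75, 59/225]
  3: [38/225, 16/225, 118/225, 53/225]
  4: [12/25, 16/225, 32/225, 23/75]

(P^2)[4 -> 3] = 32/225

Answer: 32/225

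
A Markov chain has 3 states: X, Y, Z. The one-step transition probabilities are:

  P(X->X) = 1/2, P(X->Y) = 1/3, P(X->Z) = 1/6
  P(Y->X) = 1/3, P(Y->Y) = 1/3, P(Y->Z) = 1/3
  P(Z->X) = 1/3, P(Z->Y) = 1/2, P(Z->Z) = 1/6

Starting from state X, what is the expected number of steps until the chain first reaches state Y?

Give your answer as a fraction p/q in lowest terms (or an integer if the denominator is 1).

Answer: 36/13

Derivation:
Let h_i = expected steps to first reach Y from state i.
Boundary: h_Y = 0.
First-step equations for the other states:
  h_X = 1 + 1/2*h_X + 1/3*h_Y + 1/6*h_Z
  h_Z = 1 + 1/3*h_X + 1/2*h_Y + 1/6*h_Z

Substituting h_Y = 0 and rearranging gives the linear system (I - Q) h = 1:
  [1/2, -1/6] . (h_X, h_Z) = 1
  [-1/3, 5/6] . (h_X, h_Z) = 1

Solving yields:
  h_X = 36/13
  h_Z = 30/13

Starting state is X, so the expected hitting time is h_X = 36/13.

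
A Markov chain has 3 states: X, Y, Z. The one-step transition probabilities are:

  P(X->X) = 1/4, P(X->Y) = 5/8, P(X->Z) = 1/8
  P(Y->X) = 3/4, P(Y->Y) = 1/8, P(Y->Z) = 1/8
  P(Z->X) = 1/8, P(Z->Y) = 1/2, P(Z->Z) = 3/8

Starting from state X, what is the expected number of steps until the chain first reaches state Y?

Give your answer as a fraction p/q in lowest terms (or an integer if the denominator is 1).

Let h_i = expected steps to first reach Y from state i.
Boundary: h_Y = 0.
First-step equations for the other states:
  h_X = 1 + 1/4*h_X + 5/8*h_Y + 1/8*h_Z
  h_Z = 1 + 1/8*h_X + 1/2*h_Y + 3/8*h_Z

Substituting h_Y = 0 and rearranging gives the linear system (I - Q) h = 1:
  [3/4, -1/8] . (h_X, h_Z) = 1
  [-1/8, 5/8] . (h_X, h_Z) = 1

Solving yields:
  h_X = 48/29
  h_Z = 56/29

Starting state is X, so the expected hitting time is h_X = 48/29.

Answer: 48/29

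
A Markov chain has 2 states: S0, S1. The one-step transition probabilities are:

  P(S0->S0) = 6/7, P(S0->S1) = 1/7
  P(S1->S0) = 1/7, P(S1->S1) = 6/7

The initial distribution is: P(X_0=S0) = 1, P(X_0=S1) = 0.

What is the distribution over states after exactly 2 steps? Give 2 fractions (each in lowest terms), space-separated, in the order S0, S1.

Propagating the distribution step by step (d_{t+1} = d_t * P):
d_0 = (S0=1, S1=0)
  d_1[S0] = 1*6/7 + 0*1/7 = 6/7
  d_1[S1] = 1*1/7 + 0*6/7 = 1/7
d_1 = (S0=6/7, S1=1/7)
  d_2[S0] = 6/7*6/7 + 1/7*1/7 = 37/49
  d_2[S1] = 6/7*1/7 + 1/7*6/7 = 12/49
d_2 = (S0=37/49, S1=12/49)

Answer: 37/49 12/49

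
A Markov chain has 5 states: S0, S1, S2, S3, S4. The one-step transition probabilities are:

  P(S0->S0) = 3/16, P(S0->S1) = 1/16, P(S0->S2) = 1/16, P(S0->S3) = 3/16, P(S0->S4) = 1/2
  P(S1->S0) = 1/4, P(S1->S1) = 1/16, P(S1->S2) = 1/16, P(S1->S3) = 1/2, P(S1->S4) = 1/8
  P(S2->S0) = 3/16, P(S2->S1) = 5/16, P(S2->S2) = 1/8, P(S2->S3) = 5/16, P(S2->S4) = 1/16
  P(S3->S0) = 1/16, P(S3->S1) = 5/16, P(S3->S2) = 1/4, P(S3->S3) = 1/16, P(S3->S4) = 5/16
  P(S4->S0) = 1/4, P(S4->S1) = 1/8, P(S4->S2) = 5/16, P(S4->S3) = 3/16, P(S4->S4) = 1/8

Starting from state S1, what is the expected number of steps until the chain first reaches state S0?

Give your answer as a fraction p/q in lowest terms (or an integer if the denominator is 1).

Let h_i = expected steps to first reach S0 from state i.
Boundary: h_S0 = 0.
First-step equations for the other states:
  h_S1 = 1 + 1/4*h_S0 + 1/16*h_S1 + 1/16*h_S2 + 1/2*h_S3 + 1/8*h_S4
  h_S2 = 1 + 3/16*h_S0 + 5/16*h_S1 + 1/8*h_S2 + 5/16*h_S3 + 1/16*h_S4
  h_S3 = 1 + 1/16*h_S0 + 5/16*h_S1 + 1/4*h_S2 + 1/16*h_S3 + 5/16*h_S4
  h_S4 = 1 + 1/4*h_S0 + 1/8*h_S1 + 5/16*h_S2 + 3/16*h_S3 + 1/8*h_S4

Substituting h_S0 = 0 and rearranging gives the linear system (I - Q) h = 1:
  [15/16, -1/16, -1/2, -1/8] . (h_S1, h_S2, h_S3, h_S4) = 1
  [-5/16, 7/8, -5/16, -1/16] . (h_S1, h_S2, h_S3, h_S4) = 1
  [-5/16, -1/4, 15/16, -5/16] . (h_S1, h_S2, h_S3, h_S4) = 1
  [-1/8, -5/16, -3/16, 7/8] . (h_S1, h_S2, h_S3, h_S4) = 1

Solving yields:
  h_S1 = 48016/8893
  h_S2 = 50048/8893
  h_S3 = 54352/8893
  h_S4 = 46544/8893

Starting state is S1, so the expected hitting time is h_S1 = 48016/8893.

Answer: 48016/8893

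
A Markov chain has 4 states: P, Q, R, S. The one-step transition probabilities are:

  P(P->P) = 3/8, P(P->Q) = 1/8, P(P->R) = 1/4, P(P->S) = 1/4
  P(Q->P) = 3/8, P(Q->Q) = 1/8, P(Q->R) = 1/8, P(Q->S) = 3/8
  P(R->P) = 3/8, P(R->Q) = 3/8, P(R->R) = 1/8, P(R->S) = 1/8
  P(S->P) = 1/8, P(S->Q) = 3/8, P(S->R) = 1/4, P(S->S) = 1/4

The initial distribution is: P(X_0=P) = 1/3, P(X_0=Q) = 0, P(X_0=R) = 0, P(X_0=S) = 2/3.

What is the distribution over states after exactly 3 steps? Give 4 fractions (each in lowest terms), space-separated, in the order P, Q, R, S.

Propagating the distribution step by step (d_{t+1} = d_t * P):
d_0 = (P=1/3, Q=0, R=0, S=2/3)
  d_1[P] = 1/3*3/8 + 0*3/8 + 0*3/8 + 2/3*1/8 = 5/24
  d_1[Q] = 1/3*1/8 + 0*1/8 + 0*3/8 + 2/3*3/8 = 7/24
  d_1[R] = 1/3*1/4 + 0*1/8 + 0*1/8 + 2/3*1/4 = 1/4
  d_1[S] = 1/3*1/4 + 0*3/8 + 0*1/8 + 2/3*1/4 = 1/4
d_1 = (P=5/24, Q=7/24, R=1/4, S=1/4)
  d_2[P] = 5/24*3/8 + 7/24*3/8 + 1/4*3/8 + 1/4*1/8 = 5/16
  d_2[Q] = 5/24*1/8 + 7/24*1/8 + 1/4*3/8 + 1/4*3/8 = 1/4
  d_2[R] = 5/24*1/4 + 7/24*1/8 + 1/4*1/8 + 1/4*1/4 = 35/192
  d_2[S] = 5/24*1/4 + 7/24*3/8 + 1/4*1/8 + 1/4*1/4 = 49/192
d_2 = (P=5/16, Q=1/4, R=35/192, S=49/192)
  d_3[P] = 5/16*3/8 + 1/4*3/8 + 35/192*3/8 + 49/192*1/8 = 239/768
  d_3[Q] = 5/16*1/8 + 1/4*1/8 + 35/192*3/8 + 49/192*3/8 = 15/64
  d_3[R] = 5/16*1/4 + 1/4*1/8 + 35/192*1/8 + 49/192*1/4 = 301/1536
  d_3[S] = 5/16*1/4 + 1/4*3/8 + 35/192*1/8 + 49/192*1/4 = 397/1536
d_3 = (P=239/768, Q=15/64, R=301/1536, S=397/1536)

Answer: 239/768 15/64 301/1536 397/1536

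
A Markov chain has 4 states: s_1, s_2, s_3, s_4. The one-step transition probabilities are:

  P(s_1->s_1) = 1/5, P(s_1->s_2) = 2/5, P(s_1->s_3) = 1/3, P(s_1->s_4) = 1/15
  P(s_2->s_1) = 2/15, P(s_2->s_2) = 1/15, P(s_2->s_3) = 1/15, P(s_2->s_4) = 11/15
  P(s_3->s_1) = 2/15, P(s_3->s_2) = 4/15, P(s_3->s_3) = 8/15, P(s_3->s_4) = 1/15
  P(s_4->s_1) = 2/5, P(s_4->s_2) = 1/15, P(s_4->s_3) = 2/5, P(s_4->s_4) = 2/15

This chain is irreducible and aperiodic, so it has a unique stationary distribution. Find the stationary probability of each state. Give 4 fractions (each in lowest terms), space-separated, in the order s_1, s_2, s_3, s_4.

The stationary distribution satisfies pi = pi * P, i.e.:
  pi_s_1 = 1/5*pi_s_1 + 2/15*pi_s_2 + 2/15*pi_s_3 + 2/5*pi_s_4
  pi_s_2 = 2/5*pi_s_1 + 1/15*pi_s_2 + 4/15*pi_s_3 + 1/15*pi_s_4
  pi_s_3 = 1/3*pi_s_1 + 1/15*pi_s_2 + 8/15*pi_s_3 + 2/5*pi_s_4
  pi_s_4 = 1/15*pi_s_1 + 11/15*pi_s_2 + 1/15*pi_s_3 + 2/15*pi_s_4
with normalization: pi_s_1 + pi_s_2 + pi_s_3 + pi_s_4 = 1.

Using the first 3 balance equations plus normalization, the linear system A*pi = b is:
  [-4/5, 2/15, 2/15, 2/5] . pi = 0
  [2/5, -14/15, 4/15, 1/15] . pi = 0
  [1/3, 1/15, -7/15, 2/5] . pi = 0
  [1, 1, 1, 1] . pi = 1

Solving yields:
  pi_s_1 = 199/967
  pi_s_2 = 403/1934
  pi_s_3 = 707/1934
  pi_s_4 = 213/967

Verification (pi * P):
  199/967*1/5 + 403/1934*2/15 + 707/1934*2/15 + 213/967*2/5 = 199/967 = pi_s_1  (ok)
  199/967*2/5 + 403/1934*1/15 + 707/1934*4/15 + 213/967*1/15 = 403/1934 = pi_s_2  (ok)
  199/967*1/3 + 403/1934*1/15 + 707/1934*8/15 + 213/967*2/5 = 707/1934 = pi_s_3  (ok)
  199/967*1/15 + 403/1934*11/15 + 707/1934*1/15 + 213/967*2/15 = 213/967 = pi_s_4  (ok)

Answer: 199/967 403/1934 707/1934 213/967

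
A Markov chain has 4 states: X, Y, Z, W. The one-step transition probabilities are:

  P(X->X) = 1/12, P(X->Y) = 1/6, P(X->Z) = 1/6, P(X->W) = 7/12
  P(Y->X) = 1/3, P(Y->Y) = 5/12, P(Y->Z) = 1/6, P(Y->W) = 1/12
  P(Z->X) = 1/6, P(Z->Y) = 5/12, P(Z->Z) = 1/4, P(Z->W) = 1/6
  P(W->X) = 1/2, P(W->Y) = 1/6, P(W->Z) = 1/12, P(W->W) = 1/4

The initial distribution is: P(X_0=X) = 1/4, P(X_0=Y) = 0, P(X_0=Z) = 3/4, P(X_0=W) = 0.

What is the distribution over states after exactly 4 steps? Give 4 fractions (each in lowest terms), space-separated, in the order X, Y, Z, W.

Answer: 2647/9216 2567/9216 1441/9216 2561/9216

Derivation:
Propagating the distribution step by step (d_{t+1} = d_t * P):
d_0 = (X=1/4, Y=0, Z=3/4, W=0)
  d_1[X] = 1/4*1/12 + 0*1/3 + 3/4*1/6 + 0*1/2 = 7/48
  d_1[Y] = 1/4*1/6 + 0*5/12 + 3/4*5/12 + 0*1/6 = 17/48
  d_1[Z] = 1/4*1/6 + 0*1/6 + 3/4*1/4 + 0*1/12 = 11/48
  d_1[W] = 1/4*7/12 + 0*1/12 + 3/4*1/6 + 0*1/4 = 13/48
d_1 = (X=7/48, Y=17/48, Z=11/48, W=13/48)
  d_2[X] = 7/48*1/12 + 17/48*1/3 + 11/48*1/6 + 13/48*1/2 = 175/576
  d_2[Y] = 7/48*1/6 + 17/48*5/12 + 11/48*5/12 + 13/48*1/6 = 5/16
  d_2[Z] = 7/48*1/6 + 17/48*1/6 + 11/48*1/4 + 13/48*1/12 = 47/288
  d_2[W] = 7/48*7/12 + 17/48*1/12 + 11/48*1/6 + 13/48*1/4 = 127/576
d_2 = (X=175/576, Y=5/16, Z=47/288, W=127/576)
  d_3[X] = 175/576*1/12 + 5/16*1/3 + 47/288*1/6 + 127/576*1/2 = 205/768
  d_3[Y] = 175/576*1/6 + 5/16*5/12 + 47/288*5/12 + 127/576*1/6 = 329/1152
  d_3[Z] = 175/576*1/6 + 5/16*1/6 + 47/288*1/4 + 127/576*1/12 = 373/2304
  d_3[W] = 175/576*7/12 + 5/16*1/12 + 47/288*1/6 + 127/576*1/4 = 329/1152
d_3 = (X=205/768, Y=329/1152, Z=373/2304, W=329/1152)
  d_4[X] = 205/768*1/12 + 329/1152*1/3 + 373/2304*1/6 + 329/1152*1/2 = 2647/9216
  d_4[Y] = 205/768*1/6 + 329/1152*5/12 + 373/2304*5/12 + 329/1152*1/6 = 2567/9216
  d_4[Z] = 205/768*1/6 + 329/1152*1/6 + 373/2304*1/4 + 329/1152*1/12 = 1441/9216
  d_4[W] = 205/768*7/12 + 329/1152*1/12 + 373/2304*1/6 + 329/1152*1/4 = 2561/9216
d_4 = (X=2647/9216, Y=2567/9216, Z=1441/9216, W=2561/9216)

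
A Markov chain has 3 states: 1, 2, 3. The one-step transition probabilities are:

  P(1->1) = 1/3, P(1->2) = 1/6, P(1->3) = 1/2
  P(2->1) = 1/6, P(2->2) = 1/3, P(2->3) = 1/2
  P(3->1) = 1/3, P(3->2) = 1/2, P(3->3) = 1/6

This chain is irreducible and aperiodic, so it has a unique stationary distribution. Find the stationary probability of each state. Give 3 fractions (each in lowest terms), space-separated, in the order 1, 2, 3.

The stationary distribution satisfies pi = pi * P, i.e.:
  pi_1 = 1/3*pi_1 + 1/6*pi_2 + 1/3*pi_3
  pi_2 = 1/6*pi_1 + 1/3*pi_2 + 1/2*pi_3
  pi_3 = 1/2*pi_1 + 1/2*pi_2 + 1/6*pi_3
with normalization: pi_1 + pi_2 + pi_3 = 1.

Using the first 2 balance equations plus normalization, the linear system A*pi = b is:
  [-2/3, 1/6, 1/3] . pi = 0
  [1/6, -2/3, 1/2] . pi = 0
  [1, 1, 1] . pi = 1

Solving yields:
  pi_1 = 11/40
  pi_2 = 7/20
  pi_3 = 3/8

Verification (pi * P):
  11/40*1/3 + 7/20*1/6 + 3/8*1/3 = 11/40 = pi_1  (ok)
  11/40*1/6 + 7/20*1/3 + 3/8*1/2 = 7/20 = pi_2  (ok)
  11/40*1/2 + 7/20*1/2 + 3/8*1/6 = 3/8 = pi_3  (ok)

Answer: 11/40 7/20 3/8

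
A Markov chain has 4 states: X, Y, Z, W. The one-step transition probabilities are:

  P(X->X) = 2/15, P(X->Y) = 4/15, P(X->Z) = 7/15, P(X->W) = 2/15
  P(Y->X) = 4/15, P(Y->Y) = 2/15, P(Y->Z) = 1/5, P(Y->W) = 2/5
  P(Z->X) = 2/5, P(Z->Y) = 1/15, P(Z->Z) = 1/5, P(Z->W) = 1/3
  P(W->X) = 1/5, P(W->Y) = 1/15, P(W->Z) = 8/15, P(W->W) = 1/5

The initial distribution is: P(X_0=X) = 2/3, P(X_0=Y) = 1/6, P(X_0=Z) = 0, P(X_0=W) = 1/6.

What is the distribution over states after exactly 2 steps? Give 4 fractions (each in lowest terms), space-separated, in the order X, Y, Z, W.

Propagating the distribution step by step (d_{t+1} = d_t * P):
d_0 = (X=2/3, Y=1/6, Z=0, W=1/6)
  d_1[X] = 2/3*2/15 + 1/6*4/15 + 0*2/5 + 1/6*1/5 = 1/6
  d_1[Y] = 2/3*4/15 + 1/6*2/15 + 0*1/15 + 1/6*1/15 = 19/90
  d_1[Z] = 2/3*7/15 + 1/6*1/5 + 0*1/5 + 1/6*8/15 = 13/30
  d_1[W] = 2/3*2/15 + 1/6*2/5 + 0*1/3 + 1/6*1/5 = 17/90
d_1 = (X=1/6, Y=19/90, Z=13/30, W=17/90)
  d_2[X] = 1/6*2/15 + 19/90*4/15 + 13/30*2/5 + 17/90*1/5 = 391/1350
  d_2[Y] = 1/6*4/15 + 19/90*2/15 + 13/30*1/15 + 17/90*1/15 = 77/675
  d_2[Z] = 1/6*7/15 + 19/90*1/5 + 13/30*1/5 + 17/90*8/15 = 83/270
  d_2[W] = 1/6*2/15 + 19/90*2/5 + 13/30*1/3 + 17/90*1/5 = 13/45
d_2 = (X=391/1350, Y=77/675, Z=83/270, W=13/45)

Answer: 391/1350 77/675 83/270 13/45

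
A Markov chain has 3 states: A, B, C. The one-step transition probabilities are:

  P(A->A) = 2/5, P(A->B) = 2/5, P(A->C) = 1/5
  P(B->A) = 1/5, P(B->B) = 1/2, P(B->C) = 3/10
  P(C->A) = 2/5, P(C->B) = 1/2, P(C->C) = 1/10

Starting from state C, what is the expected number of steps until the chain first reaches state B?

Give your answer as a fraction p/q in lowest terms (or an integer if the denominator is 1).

Answer: 50/23

Derivation:
Let h_i = expected steps to first reach B from state i.
Boundary: h_B = 0.
First-step equations for the other states:
  h_A = 1 + 2/5*h_A + 2/5*h_B + 1/5*h_C
  h_C = 1 + 2/5*h_A + 1/2*h_B + 1/10*h_C

Substituting h_B = 0 and rearranging gives the linear system (I - Q) h = 1:
  [3/5, -1/5] . (h_A, h_C) = 1
  [-2/5, 9/10] . (h_A, h_C) = 1

Solving yields:
  h_A = 55/23
  h_C = 50/23

Starting state is C, so the expected hitting time is h_C = 50/23.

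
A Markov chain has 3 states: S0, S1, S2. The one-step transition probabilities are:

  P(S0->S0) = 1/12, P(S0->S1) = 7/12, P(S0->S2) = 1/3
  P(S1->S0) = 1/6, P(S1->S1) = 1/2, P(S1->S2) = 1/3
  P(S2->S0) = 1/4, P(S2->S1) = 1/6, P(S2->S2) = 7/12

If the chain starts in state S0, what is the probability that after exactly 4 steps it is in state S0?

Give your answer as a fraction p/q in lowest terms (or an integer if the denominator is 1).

Answer: 1297/6912

Derivation:
Computing P^4 by repeated multiplication:
P^1 =
  S0: [1/12, 7/12, 1/3]
  S1: [1/6, 1/2, 1/3]
  S2: [1/4, 1/6, 7/12]
P^2 =
  S0: [3/16, 19/48, 5/12]
  S1: [13/72, 29/72, 5/12]
  S2: [7/36, 47/144, 23/48]
P^3 =
  S0: [107/576, 217/576, 7/16]
  S1: [161/864, 325/864, 7/16]
  S2: [329/1728, 77/216, 29/64]
P^4 =
  S0: [1297/6912, 2555/6912, 85/192]
  S1: [1945/10368, 3833/10368, 85/192]
  S2: [1955/10368, 7565/20736, 343/768]

(P^4)[S0 -> S0] = 1297/6912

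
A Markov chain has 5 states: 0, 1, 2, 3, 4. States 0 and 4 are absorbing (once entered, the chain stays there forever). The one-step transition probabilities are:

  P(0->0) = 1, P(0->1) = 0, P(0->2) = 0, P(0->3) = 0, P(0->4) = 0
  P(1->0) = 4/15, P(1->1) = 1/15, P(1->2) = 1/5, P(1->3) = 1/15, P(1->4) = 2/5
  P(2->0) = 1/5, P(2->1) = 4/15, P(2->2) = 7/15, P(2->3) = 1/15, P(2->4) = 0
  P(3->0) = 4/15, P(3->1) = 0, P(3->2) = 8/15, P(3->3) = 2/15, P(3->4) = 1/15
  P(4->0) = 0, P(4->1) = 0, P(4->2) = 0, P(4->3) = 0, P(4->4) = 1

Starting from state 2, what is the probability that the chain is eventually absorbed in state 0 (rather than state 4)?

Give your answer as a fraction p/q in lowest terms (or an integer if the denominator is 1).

Answer: 413/578

Derivation:
Let a_i = P(absorbed in 0 | start in state i).
Boundary conditions: a_0 = 1, a_4 = 0.
For each transient state i, a_i = sum_j P(i->j) * a_j:
  a_1 = 4/15*a_0 + 1/15*a_1 + 1/5*a_2 + 1/15*a_3 + 2/5*a_4
  a_2 = 1/5*a_0 + 4/15*a_1 + 7/15*a_2 + 1/15*a_3 + 0*a_4
  a_3 = 4/15*a_0 + 0*a_1 + 8/15*a_2 + 2/15*a_3 + 1/15*a_4

Substituting a_0 = 1 and a_4 = 0, rearrange to (I - Q) a = r where r[i] = P(i -> 0):
  [14/15, -1/5, -1/15] . (a_1, a_2, a_3) = 4/15
  [-4/15, 8/15, -1/15] . (a_1, a_2, a_3) = 1/5
  [0, -8/15, 13/15] . (a_1, a_2, a_3) = 4/15

Solving yields:
  a_1 = 569/1156
  a_2 = 413/578
  a_3 = 216/289

Starting state is 2, so the absorption probability is a_2 = 413/578.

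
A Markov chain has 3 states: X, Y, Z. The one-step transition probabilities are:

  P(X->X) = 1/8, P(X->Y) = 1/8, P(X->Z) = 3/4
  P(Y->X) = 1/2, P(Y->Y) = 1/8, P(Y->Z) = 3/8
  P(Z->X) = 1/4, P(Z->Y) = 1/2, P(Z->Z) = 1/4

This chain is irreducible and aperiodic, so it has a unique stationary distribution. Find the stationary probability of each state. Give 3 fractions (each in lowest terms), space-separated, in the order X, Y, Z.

Answer: 2/7 2/7 3/7

Derivation:
The stationary distribution satisfies pi = pi * P, i.e.:
  pi_X = 1/8*pi_X + 1/2*pi_Y + 1/4*pi_Z
  pi_Y = 1/8*pi_X + 1/8*pi_Y + 1/2*pi_Z
  pi_Z = 3/4*pi_X + 3/8*pi_Y + 1/4*pi_Z
with normalization: pi_X + pi_Y + pi_Z = 1.

Using the first 2 balance equations plus normalization, the linear system A*pi = b is:
  [-7/8, 1/2, 1/4] . pi = 0
  [1/8, -7/8, 1/2] . pi = 0
  [1, 1, 1] . pi = 1

Solving yields:
  pi_X = 2/7
  pi_Y = 2/7
  pi_Z = 3/7

Verification (pi * P):
  2/7*1/8 + 2/7*1/2 + 3/7*1/4 = 2/7 = pi_X  (ok)
  2/7*1/8 + 2/7*1/8 + 3/7*1/2 = 2/7 = pi_Y  (ok)
  2/7*3/4 + 2/7*3/8 + 3/7*1/4 = 3/7 = pi_Z  (ok)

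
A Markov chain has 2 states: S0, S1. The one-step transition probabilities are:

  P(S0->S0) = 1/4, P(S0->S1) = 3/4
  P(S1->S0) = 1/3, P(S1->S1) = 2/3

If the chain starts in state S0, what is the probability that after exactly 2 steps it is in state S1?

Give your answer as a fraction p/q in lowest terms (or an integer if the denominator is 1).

Answer: 11/16

Derivation:
Computing P^2 by repeated multiplication:
P^1 =
  S0: [1/4, 3/4]
  S1: [1/3, 2/3]
P^2 =
  S0: [5/16, 11/16]
  S1: [11/36, 25/36]

(P^2)[S0 -> S1] = 11/16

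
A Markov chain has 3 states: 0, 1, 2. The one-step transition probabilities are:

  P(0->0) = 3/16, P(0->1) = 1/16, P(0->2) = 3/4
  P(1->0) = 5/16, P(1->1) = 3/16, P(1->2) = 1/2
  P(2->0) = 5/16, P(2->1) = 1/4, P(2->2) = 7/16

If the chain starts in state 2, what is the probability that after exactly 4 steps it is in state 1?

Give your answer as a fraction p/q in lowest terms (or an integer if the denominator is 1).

Answer: 12195/65536

Derivation:
Computing P^4 by repeated multiplication:
P^1 =
  0: [3/16, 1/16, 3/4]
  1: [5/16, 3/16, 1/2]
  2: [5/16, 1/4, 7/16]
P^2 =
  0: [37/128, 27/128, 1/2]
  1: [35/128, 23/128, 35/64]
  2: [35/128, 45/256, 141/256]
P^3 =
  0: [283/1024, 187/1024, 277/512]
  1: [285/1024, 3/16, 547/1024]
  2: [285/1024, 769/4096, 2187/4096]
P^4 =
  0: [2277/8192, 765/4096, 4385/8192]
  1: [2275/8192, 3049/16384, 8785/16384]
  2: [2275/8192, 12195/65536, 35141/65536]

(P^4)[2 -> 1] = 12195/65536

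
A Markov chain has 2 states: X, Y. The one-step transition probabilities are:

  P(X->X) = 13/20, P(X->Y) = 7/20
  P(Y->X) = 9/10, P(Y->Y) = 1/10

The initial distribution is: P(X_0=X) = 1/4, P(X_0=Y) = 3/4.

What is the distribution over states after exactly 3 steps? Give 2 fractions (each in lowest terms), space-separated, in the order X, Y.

Propagating the distribution step by step (d_{t+1} = d_t * P):
d_0 = (X=1/4, Y=3/4)
  d_1[X] = 1/4*13/20 + 3/4*9/10 = 67/80
  d_1[Y] = 1/4*7/20 + 3/4*1/10 = 13/80
d_1 = (X=67/80, Y=13/80)
  d_2[X] = 67/80*13/20 + 13/80*9/10 = 221/320
  d_2[Y] = 67/80*7/20 + 13/80*1/10 = 99/320
d_2 = (X=221/320, Y=99/320)
  d_3[X] = 221/320*13/20 + 99/320*9/10 = 931/1280
  d_3[Y] = 221/320*7/20 + 99/320*1/10 = 349/1280
d_3 = (X=931/1280, Y=349/1280)

Answer: 931/1280 349/1280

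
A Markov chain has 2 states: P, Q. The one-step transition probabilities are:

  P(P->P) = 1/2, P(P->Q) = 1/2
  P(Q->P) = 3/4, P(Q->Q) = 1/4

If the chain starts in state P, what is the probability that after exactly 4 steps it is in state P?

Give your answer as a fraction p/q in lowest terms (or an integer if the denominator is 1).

Computing P^4 by repeated multiplication:
P^1 =
  P: [1/2, 1/2]
  Q: [3/4, 1/4]
P^2 =
  P: [5/8, 3/8]
  Q: [9/16, 7/16]
P^3 =
  P: [19/32, 13/32]
  Q: [39/64, 25/64]
P^4 =
  P: [77/128, 51/128]
  Q: [153/256, 103/256]

(P^4)[P -> P] = 77/128

Answer: 77/128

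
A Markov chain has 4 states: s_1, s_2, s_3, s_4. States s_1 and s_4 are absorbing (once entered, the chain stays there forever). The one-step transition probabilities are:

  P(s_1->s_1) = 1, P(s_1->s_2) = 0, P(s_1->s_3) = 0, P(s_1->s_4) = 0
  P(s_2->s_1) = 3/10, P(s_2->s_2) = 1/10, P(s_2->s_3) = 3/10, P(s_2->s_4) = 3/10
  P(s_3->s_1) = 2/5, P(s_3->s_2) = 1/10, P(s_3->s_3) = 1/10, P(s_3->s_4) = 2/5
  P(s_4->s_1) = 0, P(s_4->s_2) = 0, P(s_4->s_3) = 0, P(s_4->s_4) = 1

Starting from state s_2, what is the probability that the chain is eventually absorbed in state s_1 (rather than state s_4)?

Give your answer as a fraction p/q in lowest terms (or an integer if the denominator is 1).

Let a_i = P(absorbed in s_1 | start in state i).
Boundary conditions: a_s_1 = 1, a_s_4 = 0.
For each transient state i, a_i = sum_j P(i->j) * a_j:
  a_s_2 = 3/10*a_s_1 + 1/10*a_s_2 + 3/10*a_s_3 + 3/10*a_s_4
  a_s_3 = 2/5*a_s_1 + 1/10*a_s_2 + 1/10*a_s_3 + 2/5*a_s_4

Substituting a_s_1 = 1 and a_s_4 = 0, rearrange to (I - Q) a = r where r[i] = P(i -> s_1):
  [9/10, -3/10] . (a_s_2, a_s_3) = 3/10
  [-1/10, 9/10] . (a_s_2, a_s_3) = 2/5

Solving yields:
  a_s_2 = 1/2
  a_s_3 = 1/2

Starting state is s_2, so the absorption probability is a_s_2 = 1/2.

Answer: 1/2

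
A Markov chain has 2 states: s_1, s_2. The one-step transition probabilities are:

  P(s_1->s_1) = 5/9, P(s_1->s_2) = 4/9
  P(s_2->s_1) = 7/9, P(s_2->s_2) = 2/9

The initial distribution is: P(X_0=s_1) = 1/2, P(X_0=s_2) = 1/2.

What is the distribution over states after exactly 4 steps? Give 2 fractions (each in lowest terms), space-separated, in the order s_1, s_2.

Answer: 1391/2187 796/2187

Derivation:
Propagating the distribution step by step (d_{t+1} = d_t * P):
d_0 = (s_1=1/2, s_2=1/2)
  d_1[s_1] = 1/2*5/9 + 1/2*7/9 = 2/3
  d_1[s_2] = 1/2*4/9 + 1/2*2/9 = 1/3
d_1 = (s_1=2/3, s_2=1/3)
  d_2[s_1] = 2/3*5/9 + 1/3*7/9 = 17/27
  d_2[s_2] = 2/3*4/9 + 1/3*2/9 = 10/27
d_2 = (s_1=17/27, s_2=10/27)
  d_3[s_1] = 17/27*5/9 + 10/27*7/9 = 155/243
  d_3[s_2] = 17/27*4/9 + 10/27*2/9 = 88/243
d_3 = (s_1=155/243, s_2=88/243)
  d_4[s_1] = 155/243*5/9 + 88/243*7/9 = 1391/2187
  d_4[s_2] = 155/243*4/9 + 88/243*2/9 = 796/2187
d_4 = (s_1=1391/2187, s_2=796/2187)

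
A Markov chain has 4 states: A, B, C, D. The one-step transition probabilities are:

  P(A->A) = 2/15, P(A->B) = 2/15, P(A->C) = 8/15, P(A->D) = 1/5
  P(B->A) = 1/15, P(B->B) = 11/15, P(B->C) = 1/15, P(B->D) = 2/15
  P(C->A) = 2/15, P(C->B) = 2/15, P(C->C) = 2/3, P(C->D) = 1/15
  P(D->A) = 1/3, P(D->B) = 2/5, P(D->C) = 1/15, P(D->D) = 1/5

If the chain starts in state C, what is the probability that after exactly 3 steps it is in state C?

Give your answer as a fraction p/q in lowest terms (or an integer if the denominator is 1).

Computing P^3 by repeated multiplication:
P^1 =
  A: [2/15, 2/15, 8/15, 1/5]
  B: [1/15, 11/15, 1/15, 2/15]
  C: [2/15, 2/15, 2/3, 1/15]
  D: [1/3, 2/5, 1/15, 1/5]
P^2 =
  A: [37/225, 4/15, 101/225, 3/25]
  B: [1/9, 137/225, 31/225, 32/225]
  C: [31/225, 52/225, 119/225, 23/225]
  D: [11/75, 32/75, 59/225, 37/225]
P^3 =
  A: [157/1125, 122/375, 1393/3375, 413/3375]
  B: [409/3375, 1811/3375, 679/3375, 476/3375]
  C: [467/3375, 202/675, 1513/3375, 77/675]
  D: [31/225, 1462/3375, 329/1125, 461/3375]

(P^3)[C -> C] = 1513/3375

Answer: 1513/3375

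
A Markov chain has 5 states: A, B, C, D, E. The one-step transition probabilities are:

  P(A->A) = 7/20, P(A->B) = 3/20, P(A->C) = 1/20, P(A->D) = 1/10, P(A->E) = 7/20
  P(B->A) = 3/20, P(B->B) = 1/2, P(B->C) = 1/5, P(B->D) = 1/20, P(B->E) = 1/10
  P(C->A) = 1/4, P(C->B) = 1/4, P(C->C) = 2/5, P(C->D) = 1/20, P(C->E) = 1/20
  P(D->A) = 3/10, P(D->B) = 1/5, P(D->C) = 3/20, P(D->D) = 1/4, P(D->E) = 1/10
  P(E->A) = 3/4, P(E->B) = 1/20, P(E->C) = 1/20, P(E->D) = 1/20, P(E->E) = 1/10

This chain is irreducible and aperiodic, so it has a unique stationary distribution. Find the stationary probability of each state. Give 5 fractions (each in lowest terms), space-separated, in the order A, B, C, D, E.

The stationary distribution satisfies pi = pi * P, i.e.:
  pi_A = 7/20*pi_A + 3/20*pi_B + 1/4*pi_C + 3/10*pi_D + 3/4*pi_E
  pi_B = 3/20*pi_A + 1/2*pi_B + 1/4*pi_C + 1/5*pi_D + 1/20*pi_E
  pi_C = 1/20*pi_A + 1/5*pi_B + 2/5*pi_C + 3/20*pi_D + 1/20*pi_E
  pi_D = 1/10*pi_A + 1/20*pi_B + 1/20*pi_C + 1/4*pi_D + 1/20*pi_E
  pi_E = 7/20*pi_A + 1/10*pi_B + 1/20*pi_C + 1/10*pi_D + 1/10*pi_E
with normalization: pi_A + pi_B + pi_C + pi_D + pi_E = 1.

Using the first 4 balance equations plus normalization, the linear system A*pi = b is:
  [-13/20, 3/20, 1/4, 3/10, 3/4] . pi = 0
  [3/20, -1/2, 1/4, 1/5, 1/20] . pi = 0
  [1/20, 1/5, -3/5, 3/20, 1/20] . pi = 0
  [1/10, 1/20, 1/20, -3/4, 1/20] . pi = 0
  [1, 1, 1, 1, 1] . pi = 1

Solving yields:
  pi_A = 7961/22231
  pi_B = 5142/22231
  pi_C = 3187/22231
  pi_D = 1887/22231
  pi_E = 4054/22231

Verification (pi * P):
  7961/22231*7/20 + 5142/22231*3/20 + 3187/22231*1/4 + 1887/22231*3/10 + 4054/22231*3/4 = 7961/22231 = pi_A  (ok)
  7961/22231*3/20 + 5142/22231*1/2 + 3187/22231*1/4 + 1887/22231*1/5 + 4054/22231*1/20 = 5142/22231 = pi_B  (ok)
  7961/22231*1/20 + 5142/22231*1/5 + 3187/22231*2/5 + 1887/22231*3/20 + 4054/22231*1/20 = 3187/22231 = pi_C  (ok)
  7961/22231*1/10 + 5142/22231*1/20 + 3187/22231*1/20 + 1887/22231*1/4 + 4054/22231*1/20 = 1887/22231 = pi_D  (ok)
  7961/22231*7/20 + 5142/22231*1/10 + 3187/22231*1/20 + 1887/22231*1/10 + 4054/22231*1/10 = 4054/22231 = pi_E  (ok)

Answer: 7961/22231 5142/22231 3187/22231 1887/22231 4054/22231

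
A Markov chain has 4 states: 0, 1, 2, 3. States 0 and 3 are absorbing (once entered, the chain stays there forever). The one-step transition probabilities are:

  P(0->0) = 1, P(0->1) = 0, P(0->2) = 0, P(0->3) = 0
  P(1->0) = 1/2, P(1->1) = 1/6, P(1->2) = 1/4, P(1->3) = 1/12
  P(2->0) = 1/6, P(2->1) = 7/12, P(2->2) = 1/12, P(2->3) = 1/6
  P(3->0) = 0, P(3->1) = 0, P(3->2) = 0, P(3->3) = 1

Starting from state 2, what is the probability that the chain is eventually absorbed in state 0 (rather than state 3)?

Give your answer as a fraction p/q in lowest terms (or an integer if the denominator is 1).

Answer: 62/89

Derivation:
Let a_i = P(absorbed in 0 | start in state i).
Boundary conditions: a_0 = 1, a_3 = 0.
For each transient state i, a_i = sum_j P(i->j) * a_j:
  a_1 = 1/2*a_0 + 1/6*a_1 + 1/4*a_2 + 1/12*a_3
  a_2 = 1/6*a_0 + 7/12*a_1 + 1/12*a_2 + 1/6*a_3

Substituting a_0 = 1 and a_3 = 0, rearrange to (I - Q) a = r where r[i] = P(i -> 0):
  [5/6, -1/4] . (a_1, a_2) = 1/2
  [-7/12, 11/12] . (a_1, a_2) = 1/6

Solving yields:
  a_1 = 72/89
  a_2 = 62/89

Starting state is 2, so the absorption probability is a_2 = 62/89.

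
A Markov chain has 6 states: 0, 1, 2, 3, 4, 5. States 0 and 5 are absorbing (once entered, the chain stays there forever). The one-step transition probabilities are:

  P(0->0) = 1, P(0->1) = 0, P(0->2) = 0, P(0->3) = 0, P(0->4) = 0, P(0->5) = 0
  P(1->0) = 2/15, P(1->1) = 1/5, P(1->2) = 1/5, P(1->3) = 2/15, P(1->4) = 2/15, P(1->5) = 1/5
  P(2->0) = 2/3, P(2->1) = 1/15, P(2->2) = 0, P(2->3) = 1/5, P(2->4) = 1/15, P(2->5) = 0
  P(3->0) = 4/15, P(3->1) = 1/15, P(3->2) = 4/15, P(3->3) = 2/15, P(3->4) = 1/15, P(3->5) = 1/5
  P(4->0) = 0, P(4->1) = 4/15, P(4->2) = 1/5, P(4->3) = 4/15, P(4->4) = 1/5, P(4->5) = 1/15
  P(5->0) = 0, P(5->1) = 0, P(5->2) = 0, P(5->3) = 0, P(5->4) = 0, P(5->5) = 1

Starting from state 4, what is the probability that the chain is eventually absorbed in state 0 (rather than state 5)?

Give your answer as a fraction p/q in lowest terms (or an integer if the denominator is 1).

Let a_i = P(absorbed in 0 | start in state i).
Boundary conditions: a_0 = 1, a_5 = 0.
For each transient state i, a_i = sum_j P(i->j) * a_j:
  a_1 = 2/15*a_0 + 1/5*a_1 + 1/5*a_2 + 2/15*a_3 + 2/15*a_4 + 1/5*a_5
  a_2 = 2/3*a_0 + 1/15*a_1 + 0*a_2 + 1/5*a_3 + 1/15*a_4 + 0*a_5
  a_3 = 4/15*a_0 + 1/15*a_1 + 4/15*a_2 + 2/15*a_3 + 1/15*a_4 + 1/5*a_5
  a_4 = 0*a_0 + 4/15*a_1 + 1/5*a_2 + 4/15*a_3 + 1/5*a_4 + 1/15*a_5

Substituting a_0 = 1 and a_5 = 0, rearrange to (I - Q) a = r where r[i] = P(i -> 0):
  [4/5, -1/5, -2/15, -2/15] . (a_1, a_2, a_3, a_4) = 2/15
  [-1/15, 1, -1/5, -1/15] . (a_1, a_2, a_3, a_4) = 2/3
  [-1/15, -4/15, 13/15, -1/15] . (a_1, a_2, a_3, a_4) = 4/15
  [-4/15, -1/5, -4/15, 4/5] . (a_1, a_2, a_3, a_4) = 0

Solving yields:
  a_1 = 1659/2722
  a_2 = 1206/1361
  a_3 = 3687/5444
  a_4 = 3541/5444

Starting state is 4, so the absorption probability is a_4 = 3541/5444.

Answer: 3541/5444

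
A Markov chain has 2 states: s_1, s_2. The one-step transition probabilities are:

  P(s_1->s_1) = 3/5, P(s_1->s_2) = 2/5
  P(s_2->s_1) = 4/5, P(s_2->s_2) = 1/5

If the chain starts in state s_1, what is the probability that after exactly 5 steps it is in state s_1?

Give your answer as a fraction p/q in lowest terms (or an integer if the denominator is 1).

Computing P^5 by repeated multiplication:
P^1 =
  s_1: [3/5, 2/5]
  s_2: [4/5, 1/5]
P^2 =
  s_1: [17/25, 8/25]
  s_2: [16/25, 9/25]
P^3 =
  s_1: [83/125, 42/125]
  s_2: [84/125, 41/125]
P^4 =
  s_1: [417/625, 208/625]
  s_2: [416/625, 209/625]
P^5 =
  s_1: [2083/3125, 1042/3125]
  s_2: [2084/3125, 1041/3125]

(P^5)[s_1 -> s_1] = 2083/3125

Answer: 2083/3125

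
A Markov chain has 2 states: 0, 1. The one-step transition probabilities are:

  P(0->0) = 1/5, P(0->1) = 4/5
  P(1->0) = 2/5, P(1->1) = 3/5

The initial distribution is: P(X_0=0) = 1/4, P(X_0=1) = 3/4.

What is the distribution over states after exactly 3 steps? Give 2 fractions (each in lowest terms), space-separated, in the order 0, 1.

Answer: 167/500 333/500

Derivation:
Propagating the distribution step by step (d_{t+1} = d_t * P):
d_0 = (0=1/4, 1=3/4)
  d_1[0] = 1/4*1/5 + 3/4*2/5 = 7/20
  d_1[1] = 1/4*4/5 + 3/4*3/5 = 13/20
d_1 = (0=7/20, 1=13/20)
  d_2[0] = 7/20*1/5 + 13/20*2/5 = 33/100
  d_2[1] = 7/20*4/5 + 13/20*3/5 = 67/100
d_2 = (0=33/100, 1=67/100)
  d_3[0] = 33/100*1/5 + 67/100*2/5 = 167/500
  d_3[1] = 33/100*4/5 + 67/100*3/5 = 333/500
d_3 = (0=167/500, 1=333/500)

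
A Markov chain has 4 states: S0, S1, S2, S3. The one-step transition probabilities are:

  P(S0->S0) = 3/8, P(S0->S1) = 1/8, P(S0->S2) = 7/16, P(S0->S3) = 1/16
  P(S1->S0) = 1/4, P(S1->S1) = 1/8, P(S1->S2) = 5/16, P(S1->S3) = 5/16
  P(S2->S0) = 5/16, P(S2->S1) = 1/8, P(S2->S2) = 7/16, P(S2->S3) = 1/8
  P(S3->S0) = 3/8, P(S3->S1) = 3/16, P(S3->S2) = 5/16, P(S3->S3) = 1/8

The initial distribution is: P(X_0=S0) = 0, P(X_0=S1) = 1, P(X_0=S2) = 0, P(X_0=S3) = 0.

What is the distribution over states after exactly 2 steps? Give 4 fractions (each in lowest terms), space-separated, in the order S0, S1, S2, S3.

Propagating the distribution step by step (d_{t+1} = d_t * P):
d_0 = (S0=0, S1=1, S2=0, S3=0)
  d_1[S0] = 0*3/8 + 1*1/4 + 0*5/16 + 0*3/8 = 1/4
  d_1[S1] = 0*1/8 + 1*1/8 + 0*1/8 + 0*3/16 = 1/8
  d_1[S2] = 0*7/16 + 1*5/16 + 0*7/16 + 0*5/16 = 5/16
  d_1[S3] = 0*1/16 + 1*5/16 + 0*1/8 + 0*1/8 = 5/16
d_1 = (S0=1/4, S1=1/8, S2=5/16, S3=5/16)
  d_2[S0] = 1/4*3/8 + 1/8*1/4 + 5/16*5/16 + 5/16*3/8 = 87/256
  d_2[S1] = 1/4*1/8 + 1/8*1/8 + 5/16*1/8 + 5/16*3/16 = 37/256
  d_2[S2] = 1/4*7/16 + 1/8*5/16 + 5/16*7/16 + 5/16*5/16 = 49/128
  d_2[S3] = 1/4*1/16 + 1/8*5/16 + 5/16*1/8 + 5/16*1/8 = 17/128
d_2 = (S0=87/256, S1=37/256, S2=49/128, S3=17/128)

Answer: 87/256 37/256 49/128 17/128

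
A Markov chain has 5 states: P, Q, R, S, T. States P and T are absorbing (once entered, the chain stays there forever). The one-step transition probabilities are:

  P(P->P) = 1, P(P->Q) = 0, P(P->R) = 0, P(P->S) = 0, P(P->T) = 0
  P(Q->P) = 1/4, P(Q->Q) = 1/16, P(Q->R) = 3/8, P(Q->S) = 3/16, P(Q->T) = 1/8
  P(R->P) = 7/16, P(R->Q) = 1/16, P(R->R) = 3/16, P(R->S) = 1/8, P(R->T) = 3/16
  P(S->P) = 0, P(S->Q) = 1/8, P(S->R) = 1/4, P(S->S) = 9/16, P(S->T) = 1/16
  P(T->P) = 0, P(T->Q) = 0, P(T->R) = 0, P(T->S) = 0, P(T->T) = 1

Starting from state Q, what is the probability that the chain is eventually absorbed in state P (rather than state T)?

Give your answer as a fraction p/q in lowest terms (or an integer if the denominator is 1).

Answer: 710/1089

Derivation:
Let a_i = P(absorbed in P | start in state i).
Boundary conditions: a_P = 1, a_T = 0.
For each transient state i, a_i = sum_j P(i->j) * a_j:
  a_Q = 1/4*a_P + 1/16*a_Q + 3/8*a_R + 3/16*a_S + 1/8*a_T
  a_R = 7/16*a_P + 1/16*a_Q + 3/16*a_R + 1/8*a_S + 3/16*a_T
  a_S = 0*a_P + 1/8*a_Q + 1/4*a_R + 9/16*a_S + 1/16*a_T

Substituting a_P = 1 and a_T = 0, rearrange to (I - Q) a = r where r[i] = P(i -> P):
  [15/16, -3/8, -3/16] . (a_Q, a_R, a_S) = 1/4
  [-1/16, 13/16, -1/8] . (a_Q, a_R, a_S) = 7/16
  [-1/8, -1/4, 7/16] . (a_Q, a_R, a_S) = 0

Solving yields:
  a_Q = 710/1089
  a_R = 67/99
  a_S = 208/363

Starting state is Q, so the absorption probability is a_Q = 710/1089.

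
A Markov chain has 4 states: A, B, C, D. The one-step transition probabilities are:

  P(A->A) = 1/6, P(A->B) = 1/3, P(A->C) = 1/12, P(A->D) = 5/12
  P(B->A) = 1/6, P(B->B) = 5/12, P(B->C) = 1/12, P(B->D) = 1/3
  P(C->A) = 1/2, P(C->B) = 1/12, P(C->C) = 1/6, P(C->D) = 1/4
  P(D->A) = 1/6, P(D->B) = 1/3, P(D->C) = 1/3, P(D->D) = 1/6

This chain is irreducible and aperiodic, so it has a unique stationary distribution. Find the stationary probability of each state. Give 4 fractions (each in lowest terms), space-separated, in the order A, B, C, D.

Answer: 209/936 33/104 53/312 271/936

Derivation:
The stationary distribution satisfies pi = pi * P, i.e.:
  pi_A = 1/6*pi_A + 1/6*pi_B + 1/2*pi_C + 1/6*pi_D
  pi_B = 1/3*pi_A + 5/12*pi_B + 1/12*pi_C + 1/3*pi_D
  pi_C = 1/12*pi_A + 1/12*pi_B + 1/6*pi_C + 1/3*pi_D
  pi_D = 5/12*pi_A + 1/3*pi_B + 1/4*pi_C + 1/6*pi_D
with normalization: pi_A + pi_B + pi_C + pi_D = 1.

Using the first 3 balance equations plus normalization, the linear system A*pi = b is:
  [-5/6, 1/6, 1/2, 1/6] . pi = 0
  [1/3, -7/12, 1/12, 1/3] . pi = 0
  [1/12, 1/12, -5/6, 1/3] . pi = 0
  [1, 1, 1, 1] . pi = 1

Solving yields:
  pi_A = 209/936
  pi_B = 33/104
  pi_C = 53/312
  pi_D = 271/936

Verification (pi * P):
  209/936*1/6 + 33/104*1/6 + 53/312*1/2 + 271/936*1/6 = 209/936 = pi_A  (ok)
  209/936*1/3 + 33/104*5/12 + 53/312*1/12 + 271/936*1/3 = 33/104 = pi_B  (ok)
  209/936*1/12 + 33/104*1/12 + 53/312*1/6 + 271/936*1/3 = 53/312 = pi_C  (ok)
  209/936*5/12 + 33/104*1/3 + 53/312*1/4 + 271/936*1/6 = 271/936 = pi_D  (ok)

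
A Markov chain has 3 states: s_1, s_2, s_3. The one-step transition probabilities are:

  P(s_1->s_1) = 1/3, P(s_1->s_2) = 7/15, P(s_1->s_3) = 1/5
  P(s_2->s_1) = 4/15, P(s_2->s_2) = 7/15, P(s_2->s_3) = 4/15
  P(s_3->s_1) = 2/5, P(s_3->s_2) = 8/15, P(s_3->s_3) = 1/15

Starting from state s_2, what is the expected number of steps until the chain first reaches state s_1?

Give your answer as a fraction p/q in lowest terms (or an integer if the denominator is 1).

Let h_i = expected steps to first reach s_1 from state i.
Boundary: h_s_1 = 0.
First-step equations for the other states:
  h_s_2 = 1 + 4/15*h_s_1 + 7/15*h_s_2 + 4/15*h_s_3
  h_s_3 = 1 + 2/5*h_s_1 + 8/15*h_s_2 + 1/15*h_s_3

Substituting h_s_1 = 0 and rearranging gives the linear system (I - Q) h = 1:
  [8/15, -4/15] . (h_s_2, h_s_3) = 1
  [-8/15, 14/15] . (h_s_2, h_s_3) = 1

Solving yields:
  h_s_2 = 27/8
  h_s_3 = 3

Starting state is s_2, so the expected hitting time is h_s_2 = 27/8.

Answer: 27/8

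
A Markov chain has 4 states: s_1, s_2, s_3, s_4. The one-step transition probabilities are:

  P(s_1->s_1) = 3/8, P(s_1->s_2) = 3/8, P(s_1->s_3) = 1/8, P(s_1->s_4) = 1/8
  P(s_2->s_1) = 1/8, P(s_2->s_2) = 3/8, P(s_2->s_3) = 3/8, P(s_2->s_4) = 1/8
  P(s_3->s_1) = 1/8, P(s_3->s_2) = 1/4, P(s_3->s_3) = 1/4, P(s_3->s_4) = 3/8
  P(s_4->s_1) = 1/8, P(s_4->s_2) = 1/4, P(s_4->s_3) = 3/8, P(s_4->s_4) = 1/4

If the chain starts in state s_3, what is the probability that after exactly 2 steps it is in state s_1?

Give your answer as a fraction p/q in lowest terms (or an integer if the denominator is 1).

Answer: 5/32

Derivation:
Computing P^2 by repeated multiplication:
P^1 =
  s_1: [3/8, 3/8, 1/8, 1/8]
  s_2: [1/8, 3/8, 3/8, 1/8]
  s_3: [1/8, 1/4, 1/4, 3/8]
  s_4: [1/8, 1/4, 3/8, 1/4]
P^2 =
  s_1: [7/32, 11/32, 17/64, 11/64]
  s_2: [5/32, 5/16, 19/64, 15/64]
  s_3: [5/32, 19/64, 5/16, 15/64]
  s_4: [5/32, 19/64, 19/64, 1/4]

(P^2)[s_3 -> s_1] = 5/32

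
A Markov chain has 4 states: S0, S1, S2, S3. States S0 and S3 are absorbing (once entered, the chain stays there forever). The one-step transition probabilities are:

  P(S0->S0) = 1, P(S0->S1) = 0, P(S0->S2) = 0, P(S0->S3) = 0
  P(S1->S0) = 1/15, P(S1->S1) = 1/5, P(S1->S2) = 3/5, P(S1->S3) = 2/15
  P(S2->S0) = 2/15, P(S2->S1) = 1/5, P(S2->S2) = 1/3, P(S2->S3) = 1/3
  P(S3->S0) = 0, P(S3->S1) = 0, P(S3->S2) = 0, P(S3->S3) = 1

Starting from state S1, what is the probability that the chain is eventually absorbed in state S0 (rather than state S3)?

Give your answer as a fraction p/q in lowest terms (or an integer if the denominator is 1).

Let a_i = P(absorbed in S0 | start in state i).
Boundary conditions: a_S0 = 1, a_S3 = 0.
For each transient state i, a_i = sum_j P(i->j) * a_j:
  a_S1 = 1/15*a_S0 + 1/5*a_S1 + 3/5*a_S2 + 2/15*a_S3
  a_S2 = 2/15*a_S0 + 1/5*a_S1 + 1/3*a_S2 + 1/3*a_S3

Substituting a_S0 = 1 and a_S3 = 0, rearrange to (I - Q) a = r where r[i] = P(i -> S0):
  [4/5, -3/5] . (a_S1, a_S2) = 1/15
  [-1/5, 2/3] . (a_S1, a_S2) = 2/15

Solving yields:
  a_S1 = 28/93
  a_S2 = 9/31

Starting state is S1, so the absorption probability is a_S1 = 28/93.

Answer: 28/93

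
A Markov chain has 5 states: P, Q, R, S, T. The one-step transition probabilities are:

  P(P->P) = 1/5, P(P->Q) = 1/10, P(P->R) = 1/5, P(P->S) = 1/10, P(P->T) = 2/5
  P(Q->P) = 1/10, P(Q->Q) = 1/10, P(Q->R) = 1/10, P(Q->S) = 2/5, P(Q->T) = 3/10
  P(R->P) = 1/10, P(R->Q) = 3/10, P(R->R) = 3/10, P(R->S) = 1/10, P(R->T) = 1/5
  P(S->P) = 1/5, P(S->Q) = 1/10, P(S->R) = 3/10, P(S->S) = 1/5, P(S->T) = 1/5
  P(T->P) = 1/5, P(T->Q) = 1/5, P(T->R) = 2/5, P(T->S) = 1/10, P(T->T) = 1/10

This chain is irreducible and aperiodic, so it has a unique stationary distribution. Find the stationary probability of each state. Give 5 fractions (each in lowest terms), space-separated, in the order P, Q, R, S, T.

The stationary distribution satisfies pi = pi * P, i.e.:
  pi_P = 1/5*pi_P + 1/10*pi_Q + 1/10*pi_R + 1/5*pi_S + 1/5*pi_T
  pi_Q = 1/10*pi_P + 1/10*pi_Q + 3/10*pi_R + 1/10*pi_S + 1/5*pi_T
  pi_R = 1/5*pi_P + 1/10*pi_Q + 3/10*pi_R + 3/10*pi_S + 2/5*pi_T
  pi_S = 1/10*pi_P + 2/5*pi_Q + 1/10*pi_R + 1/5*pi_S + 1/10*pi_T
  pi_T = 2/5*pi_P + 3/10*pi_Q + 1/5*pi_R + 1/5*pi_S + 1/10*pi_T
with normalization: pi_P + pi_Q + pi_R + pi_S + pi_T = 1.

Using the first 4 balance equations plus normalization, the linear system A*pi = b is:
  [-4/5, 1/10, 1/10, 1/5, 1/5] . pi = 0
  [1/10, -9/10, 3/10, 1/10, 1/5] . pi = 0
  [1/5, 1/10, -7/10, 3/10, 2/5] . pi = 0
  [1/10, 2/5, 1/10, -4/5, 1/10] . pi = 0
  [1, 1, 1, 1, 1] . pi = 1

Solving yields:
  pi_P = 1742/11229
  pi_Q = 1987/11229
  pi_R = 1017/3743
  pi_S = 1910/11229
  pi_T = 2539/11229

Verification (pi * P):
  1742/11229*1/5 + 1987/11229*1/10 + 1017/3743*1/10 + 1910/11229*1/5 + 2539/11229*1/5 = 1742/11229 = pi_P  (ok)
  1742/11229*1/10 + 1987/11229*1/10 + 1017/3743*3/10 + 1910/11229*1/10 + 2539/11229*1/5 = 1987/11229 = pi_Q  (ok)
  1742/11229*1/5 + 1987/11229*1/10 + 1017/3743*3/10 + 1910/11229*3/10 + 2539/11229*2/5 = 1017/3743 = pi_R  (ok)
  1742/11229*1/10 + 1987/11229*2/5 + 1017/3743*1/10 + 1910/11229*1/5 + 2539/11229*1/10 = 1910/11229 = pi_S  (ok)
  1742/11229*2/5 + 1987/11229*3/10 + 1017/3743*1/5 + 1910/11229*1/5 + 2539/11229*1/10 = 2539/11229 = pi_T  (ok)

Answer: 1742/11229 1987/11229 1017/3743 1910/11229 2539/11229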